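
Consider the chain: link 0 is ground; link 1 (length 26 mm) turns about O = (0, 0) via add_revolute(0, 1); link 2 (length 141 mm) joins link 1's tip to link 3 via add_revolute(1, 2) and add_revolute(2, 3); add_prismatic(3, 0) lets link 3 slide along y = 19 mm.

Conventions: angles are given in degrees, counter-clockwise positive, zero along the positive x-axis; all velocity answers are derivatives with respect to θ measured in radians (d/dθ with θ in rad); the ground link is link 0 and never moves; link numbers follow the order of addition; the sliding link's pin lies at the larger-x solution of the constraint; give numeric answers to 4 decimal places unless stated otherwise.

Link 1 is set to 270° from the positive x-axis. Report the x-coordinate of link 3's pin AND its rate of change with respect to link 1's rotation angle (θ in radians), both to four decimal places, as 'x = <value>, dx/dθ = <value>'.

geometry: r = 26 mm, L = 141 mm, e = 19 mm
crank pin P = (r cos θ, r sin θ) = (-0.000000, -26.000000)
h = r sin θ − e = -26.000000 − 19 = -45.000000
x = r cos θ + √(L² − h²) = -0.000000 + 133.626345 = 133.626345
dx/dθ = −r sin θ − h·r cos θ/√(L² − h²) (θ in radians; h = -45.000000) = 26.000000

x = 133.6263, dx/dθ = 26.0000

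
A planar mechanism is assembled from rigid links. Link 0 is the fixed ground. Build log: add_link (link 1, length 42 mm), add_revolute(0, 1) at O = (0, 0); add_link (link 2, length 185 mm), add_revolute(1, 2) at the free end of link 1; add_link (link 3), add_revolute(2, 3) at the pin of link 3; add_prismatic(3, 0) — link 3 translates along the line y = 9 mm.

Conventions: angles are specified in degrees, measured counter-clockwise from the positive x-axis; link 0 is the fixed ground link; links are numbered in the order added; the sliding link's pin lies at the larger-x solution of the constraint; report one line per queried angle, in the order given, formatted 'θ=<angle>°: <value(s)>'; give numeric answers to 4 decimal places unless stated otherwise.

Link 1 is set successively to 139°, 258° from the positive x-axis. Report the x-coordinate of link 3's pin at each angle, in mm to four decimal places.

geometry: r = 42 mm, L = 185 mm, e = 9 mm
θ=139°: crank pin P = (r cos θ, r sin θ) = (-31.697802, 27.554479)
θ=139°: h = r sin θ − e = 27.554479 − 9 = 18.554479
θ=139°: x = r cos θ + √(L² − h²) = -31.697802 + 184.067192 = 152.369390
θ=258°: crank pin P = (r cos θ, r sin θ) = (-8.732291, -41.082199)
θ=258°: h = r sin θ − e = -41.082199 − 9 = -50.082199
θ=258°: x = r cos θ + √(L² − h²) = -8.732291 + 178.092036 = 169.359745

θ=139°: 152.3694
θ=258°: 169.3597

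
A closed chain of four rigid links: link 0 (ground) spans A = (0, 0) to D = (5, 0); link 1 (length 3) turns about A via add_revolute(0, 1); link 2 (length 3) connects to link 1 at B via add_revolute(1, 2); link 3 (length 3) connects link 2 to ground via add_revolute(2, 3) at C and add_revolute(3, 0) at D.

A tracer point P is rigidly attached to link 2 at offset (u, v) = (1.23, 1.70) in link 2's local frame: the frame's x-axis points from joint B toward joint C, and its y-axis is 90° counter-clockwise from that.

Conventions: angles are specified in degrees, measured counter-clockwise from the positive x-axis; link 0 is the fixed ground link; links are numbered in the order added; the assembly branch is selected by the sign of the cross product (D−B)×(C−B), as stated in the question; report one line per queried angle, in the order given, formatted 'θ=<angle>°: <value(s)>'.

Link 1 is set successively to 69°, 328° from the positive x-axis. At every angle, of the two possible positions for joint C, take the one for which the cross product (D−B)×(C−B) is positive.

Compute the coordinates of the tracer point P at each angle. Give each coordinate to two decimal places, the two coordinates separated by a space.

A=(0,0), D=(5.00,0)
θ=69°: B = A + 3.00·(cos69°, sin69°) = (1.0751, 2.8007)
θ=69°: |BD| = 4.8217
θ=69°: circle(B,3.00) ∩ circle(D,3.00): a=2.4109, h=1.7854
θ=69°:   candidates: C₊=(4.0746,2.8537) cross=8.609; C₋=(2.0005,-0.0530) cross=-8.609
θ=69°:   branch + wants cross > 0 → take C=(4.0746,2.8537) (cross=8.609)
θ=69°: ex = (C−B)/|BC| = (0.9998,0.0177); ey = (-0.0177,0.9998)
θ=69°: P = B + 1.23·ex + 1.70·ey = (2.2749,4.5222)
θ=328°: B = A + 3.00·(cos328°, sin328°) = (2.5441, -1.5898)
θ=328°: |BD| = 2.9255
θ=328°: circle(B,3.00) ∩ circle(D,3.00): a=1.4628, h=2.6192
θ=328°:   candidates: C₊=(2.3487,1.4039) cross=7.663; C₋=(5.1954,-2.9936) cross=-7.663
θ=328°:   branch + wants cross > 0 → take C=(2.3487,1.4039) (cross=7.663)
θ=328°: ex = (C−B)/|BC| = (-0.0651,0.9979); ey = (-0.9979,-0.0651)
θ=328°: P = B + 1.23·ex + 1.70·ey = (0.7676,-0.4731)

θ=69°: 2.27 4.52
θ=328°: 0.77 -0.47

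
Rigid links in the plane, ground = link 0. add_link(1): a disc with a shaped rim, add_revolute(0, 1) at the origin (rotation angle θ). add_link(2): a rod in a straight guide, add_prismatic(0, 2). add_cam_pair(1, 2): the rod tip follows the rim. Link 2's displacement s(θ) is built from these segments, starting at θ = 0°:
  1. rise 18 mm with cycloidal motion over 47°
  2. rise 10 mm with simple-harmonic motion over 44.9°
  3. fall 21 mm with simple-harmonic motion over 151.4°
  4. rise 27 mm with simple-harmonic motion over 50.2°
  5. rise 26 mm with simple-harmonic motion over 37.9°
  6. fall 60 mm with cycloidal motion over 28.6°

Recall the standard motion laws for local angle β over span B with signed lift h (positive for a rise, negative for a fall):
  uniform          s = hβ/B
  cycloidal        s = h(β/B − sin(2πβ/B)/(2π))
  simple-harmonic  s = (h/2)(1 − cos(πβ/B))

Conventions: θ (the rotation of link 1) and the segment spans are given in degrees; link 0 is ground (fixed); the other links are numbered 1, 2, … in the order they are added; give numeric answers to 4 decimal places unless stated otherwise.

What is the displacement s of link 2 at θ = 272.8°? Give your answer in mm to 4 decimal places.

segment 1 (0° to 47°, cycloidal, h = 18) is passed completely: s = 0.0000 + (18) = 18.0000
segment 2 (47° to 91.9°, simple-harmonic, h = 10) is passed completely: s = 18.0000 + (10) = 28.0000
segment 3 (91.9° to 243.3°, simple-harmonic, h = -21) is passed completely: s = 28.0000 + (-21) = 7.0000
θ = 272.8° falls in segment 4 (243.3° to 293.5°, simple-harmonic, h = 27): β = 272.8 − 243.3 = 29.5°, B = 50.2°; Δs = 27/2·(1 − cos(π·0.5876)) = 17.1705; s = 7.0000 + 17.1705 = 24.1705

24.1705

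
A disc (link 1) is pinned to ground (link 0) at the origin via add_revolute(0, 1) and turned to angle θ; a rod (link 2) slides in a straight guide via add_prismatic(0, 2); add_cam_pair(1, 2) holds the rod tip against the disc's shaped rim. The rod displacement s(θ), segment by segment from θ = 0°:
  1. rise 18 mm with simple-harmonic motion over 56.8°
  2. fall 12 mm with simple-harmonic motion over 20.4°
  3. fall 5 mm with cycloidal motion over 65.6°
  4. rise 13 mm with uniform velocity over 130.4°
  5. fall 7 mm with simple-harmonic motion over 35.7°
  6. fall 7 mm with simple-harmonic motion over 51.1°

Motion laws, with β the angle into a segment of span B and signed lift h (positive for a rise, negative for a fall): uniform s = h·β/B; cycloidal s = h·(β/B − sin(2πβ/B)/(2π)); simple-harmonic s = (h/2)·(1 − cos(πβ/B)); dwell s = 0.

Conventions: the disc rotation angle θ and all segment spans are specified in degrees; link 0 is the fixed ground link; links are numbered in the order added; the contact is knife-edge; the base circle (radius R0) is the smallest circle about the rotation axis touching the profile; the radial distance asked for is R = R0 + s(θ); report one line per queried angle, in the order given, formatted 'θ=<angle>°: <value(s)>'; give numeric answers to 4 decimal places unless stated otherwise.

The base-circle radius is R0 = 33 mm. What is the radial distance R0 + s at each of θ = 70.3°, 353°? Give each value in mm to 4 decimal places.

segment 1 (0° to 56.8°, simple-harmonic, h = 18) is passed completely: s = 0.0000 + (18) = 18.0000
θ = 70.3° falls in segment 2 (56.8° to 77.2°, simple-harmonic, h = -12): β = 70.3 − 56.8 = 13.5°, B = 20.4°; Δs = -12/2·(1 − cos(π·0.6618)) = -8.9196; s = 18.0000 − 8.9196 = 9.0804
segment 2 (56.8° to 77.2°, simple-harmonic, h = -12) is passed completely: s = 18.0000 + (-12) = 6.0000
segment 3 (77.2° to 142.8°, cycloidal, h = -5) is passed completely: s = 6.0000 + (-5) = 1.0000
segment 4 (142.8° to 273.2°, uniform, h = 13) is passed completely: s = 1.0000 + (13) = 14.0000
segment 5 (273.2° to 308.9°, simple-harmonic, h = -7) is passed completely: s = 14.0000 + (-7) = 7.0000
θ = 353° falls in segment 6 (308.9° to 360°, simple-harmonic, h = -7): β = 353 − 308.9 = 44.1°, B = 51.1°; Δs = -7/2·(1 − cos(π·0.8630)) = -6.6809; s = 7.0000 − 6.6809 = 0.3191
θ=70.3°: R = R0 + s = 33 + 9.0804 = 42.0804
θ=353°: R = R0 + s = 33 + 0.3191 = 33.3191

θ=70.3°: 42.0804
θ=353°: 33.3191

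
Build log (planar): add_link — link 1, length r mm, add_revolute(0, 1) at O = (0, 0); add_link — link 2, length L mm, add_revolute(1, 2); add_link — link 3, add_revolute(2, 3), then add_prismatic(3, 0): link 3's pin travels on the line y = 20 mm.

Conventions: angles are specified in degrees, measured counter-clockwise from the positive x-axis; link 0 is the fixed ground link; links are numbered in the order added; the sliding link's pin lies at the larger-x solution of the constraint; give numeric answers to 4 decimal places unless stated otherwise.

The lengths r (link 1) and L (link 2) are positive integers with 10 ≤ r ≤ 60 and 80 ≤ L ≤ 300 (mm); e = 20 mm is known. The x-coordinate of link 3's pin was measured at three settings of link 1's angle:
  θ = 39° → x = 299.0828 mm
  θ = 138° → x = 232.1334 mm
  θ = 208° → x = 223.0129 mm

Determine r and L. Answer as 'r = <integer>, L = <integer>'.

constraint per measurement: (x − r cos θ)² + (r sin θ − e)² = L²
subtracting the θ₁ and θ₂ equations cancels the r² and L² terms:
r = (x₁² − x₂²) / (2[(x₁cos θ₁ + e sin θ₁) − (x₂cos θ₂ + e sin θ₂)]) = 44.0000 → r = 44
L² = (x₁ − r cos θ₁)² + (r sin θ₁ − e)² = 70224.9902 → L = 265.0000 → L = 265
check at θ₃=208°: x = 223.0129 (printed 223.0129) ✓

r = 44, L = 265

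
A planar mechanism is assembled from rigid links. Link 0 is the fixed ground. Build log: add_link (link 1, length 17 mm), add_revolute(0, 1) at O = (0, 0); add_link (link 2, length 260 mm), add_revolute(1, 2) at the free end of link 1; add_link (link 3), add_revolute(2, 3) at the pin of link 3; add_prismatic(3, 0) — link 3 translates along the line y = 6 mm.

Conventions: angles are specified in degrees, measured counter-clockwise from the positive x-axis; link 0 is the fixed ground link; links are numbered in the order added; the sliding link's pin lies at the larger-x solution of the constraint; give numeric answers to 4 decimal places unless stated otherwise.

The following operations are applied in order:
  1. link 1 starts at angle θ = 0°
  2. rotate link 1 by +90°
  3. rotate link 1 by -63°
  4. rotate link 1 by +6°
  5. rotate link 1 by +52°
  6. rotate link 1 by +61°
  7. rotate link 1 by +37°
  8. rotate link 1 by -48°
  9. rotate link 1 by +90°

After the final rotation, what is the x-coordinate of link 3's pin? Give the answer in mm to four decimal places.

geometry: r = 17 mm, L = 260 mm, e = 6 mm; θ starts at 0°
rotate link 1 by +90°: θ ← 0° +90° = 90°
rotate link 1 by -63°: θ ← 90° -63° = 27°
rotate link 1 by +6°: θ ← 27° +6° = 33°
rotate link 1 by +52°: θ ← 33° +52° = 85°
rotate link 1 by +61°: θ ← 85° +61° = 146°
rotate link 1 by +37°: θ ← 146° +37° = 183°
rotate link 1 by -48°: θ ← 183° -48° = 135°
rotate link 1 by +90°: θ ← 135° +90° = 225°
crank pin P = (r cos θ, r sin θ) = (-12.020815, -12.020815)
h = r sin θ − e = -12.020815 − 6 = -18.020815
x = r cos θ + √(L² − h²) = -12.020815 + 259.374729 = 247.353914

247.3539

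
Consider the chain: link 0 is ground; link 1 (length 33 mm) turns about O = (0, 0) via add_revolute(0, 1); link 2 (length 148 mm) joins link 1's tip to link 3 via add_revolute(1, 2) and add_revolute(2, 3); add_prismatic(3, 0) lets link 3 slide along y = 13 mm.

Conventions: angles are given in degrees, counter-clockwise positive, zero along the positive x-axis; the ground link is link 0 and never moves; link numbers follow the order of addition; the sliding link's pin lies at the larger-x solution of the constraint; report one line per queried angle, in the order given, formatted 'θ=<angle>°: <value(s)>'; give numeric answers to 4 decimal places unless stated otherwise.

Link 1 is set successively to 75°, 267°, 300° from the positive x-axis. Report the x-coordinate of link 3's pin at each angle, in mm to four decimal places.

geometry: r = 33 mm, L = 148 mm, e = 13 mm
θ=75°: crank pin P = (r cos θ, r sin θ) = (8.541028, 31.875552)
θ=75°: h = r sin θ − e = 31.875552 − 13 = 18.875552
θ=75°: x = r cos θ + √(L² − h²) = 8.541028 + 146.791395 = 155.332423
θ=267°: crank pin P = (r cos θ, r sin θ) = (-1.727087, -32.954775)
θ=267°: h = r sin θ − e = -32.954775 − 13 = -45.954775
θ=267°: x = r cos θ + √(L² − h²) = -1.727087 + 140.684607 = 138.957521
θ=300°: crank pin P = (r cos θ, r sin θ) = (16.500000, -28.578838)
θ=300°: h = r sin θ − e = -28.578838 − 13 = -41.578838
θ=300°: x = r cos θ + √(L² − h²) = 16.500000 + 142.039432 = 158.539432

θ=75°: 155.3324
θ=267°: 138.9575
θ=300°: 158.5394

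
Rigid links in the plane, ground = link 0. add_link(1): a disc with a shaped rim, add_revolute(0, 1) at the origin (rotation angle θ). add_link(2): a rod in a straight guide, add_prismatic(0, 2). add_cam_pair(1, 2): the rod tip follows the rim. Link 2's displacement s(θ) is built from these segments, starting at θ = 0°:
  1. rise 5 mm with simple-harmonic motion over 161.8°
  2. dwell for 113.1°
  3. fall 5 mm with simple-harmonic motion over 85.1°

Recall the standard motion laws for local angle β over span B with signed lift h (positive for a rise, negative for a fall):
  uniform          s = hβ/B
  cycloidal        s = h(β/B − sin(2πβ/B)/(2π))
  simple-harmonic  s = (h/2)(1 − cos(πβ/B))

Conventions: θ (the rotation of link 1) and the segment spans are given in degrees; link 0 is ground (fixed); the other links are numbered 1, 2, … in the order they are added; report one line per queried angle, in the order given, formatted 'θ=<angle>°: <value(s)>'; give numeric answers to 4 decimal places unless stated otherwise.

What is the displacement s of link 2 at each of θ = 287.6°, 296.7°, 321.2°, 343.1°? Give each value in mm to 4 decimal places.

segment 1 (0° to 161.8°, simple-harmonic, h = 5) is passed completely: s = 0.0000 + (5) = 5.0000
segment 2 (161.8° to 274.9°, dwell): s unchanged at 5.0000
θ = 287.6° falls in segment 3 (274.9° to 360°, simple-harmonic, h = -5): β = 287.6 − 274.9 = 12.7°, B = 85.1°; Δs = -5/2·(1 − cos(π·0.1492)) = -0.2698; s = 5.0000 − 0.2698 = 4.7302
θ = 296.7° falls in segment 3 (274.9° to 360°, simple-harmonic, h = -5): β = 296.7 − 274.9 = 21.8°, B = 85.1°; Δs = -5/2·(1 − cos(π·0.2562)) = -0.7668; s = 5.0000 − 0.7668 = 4.2332
θ = 321.2° falls in segment 3 (274.9° to 360°, simple-harmonic, h = -5): β = 321.2 − 274.9 = 46.3°, B = 85.1°; Δs = -5/2·(1 − cos(π·0.5441)) = -2.8450; s = 5.0000 − 2.8450 = 2.1550
θ = 343.1° falls in segment 3 (274.9° to 360°, simple-harmonic, h = -5): β = 343.1 − 274.9 = 68.2°, B = 85.1°; Δs = -5/2·(1 − cos(π·0.8014)) = -4.5290; s = 5.0000 − 4.5290 = 0.4710

θ=287.6°: 4.7302
θ=296.7°: 4.2332
θ=321.2°: 2.1550
θ=343.1°: 0.4710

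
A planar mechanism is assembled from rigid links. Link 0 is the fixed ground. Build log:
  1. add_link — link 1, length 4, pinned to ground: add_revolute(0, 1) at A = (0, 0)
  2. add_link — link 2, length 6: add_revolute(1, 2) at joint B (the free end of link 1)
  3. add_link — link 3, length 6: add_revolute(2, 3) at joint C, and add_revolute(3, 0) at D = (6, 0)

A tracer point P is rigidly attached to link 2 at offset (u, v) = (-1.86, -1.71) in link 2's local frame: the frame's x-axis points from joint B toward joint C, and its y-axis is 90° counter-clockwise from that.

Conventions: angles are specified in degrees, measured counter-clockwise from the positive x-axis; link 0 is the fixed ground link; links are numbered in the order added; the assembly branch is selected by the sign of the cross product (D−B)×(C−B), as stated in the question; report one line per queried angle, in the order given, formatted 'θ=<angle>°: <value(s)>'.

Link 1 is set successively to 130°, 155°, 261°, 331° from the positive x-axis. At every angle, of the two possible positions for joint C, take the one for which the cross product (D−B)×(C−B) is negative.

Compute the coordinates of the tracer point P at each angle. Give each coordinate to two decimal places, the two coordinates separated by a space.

A=(0,0), D=(6.00,0)
θ=130°: B = A + 4.00·(cos130°, sin130°) = (-2.5712, 3.0642)
θ=130°: |BD| = 9.1024
θ=130°: circle(B,6.00) ∩ circle(D,6.00): a=4.5512, h=3.9098
θ=130°:   candidates: C₊=(3.0306,5.2137) cross=35.589; C₋=(0.3983,-2.1495) cross=-35.589
θ=130°:   branch - wants cross < 0 → take C=(0.3983,-2.1495) (cross=-35.589)
θ=130°: ex = (C−B)/|BC| = (0.4949,-0.8689); ey = (0.8689,0.4949)
θ=130°: P = B + -1.86·ex + -1.71·ey = (-4.9776,3.8341)
θ=155°: B = A + 4.00·(cos155°, sin155°) = (-3.6252, 1.6905)
θ=155°: |BD| = 9.7726
θ=155°: circle(B,6.00) ∩ circle(D,6.00): a=4.8863, h=3.4820
θ=155°:   candidates: C₊=(1.7897,4.2747) cross=34.028; C₋=(0.5851,-2.5843) cross=-34.028
θ=155°:   branch - wants cross < 0 → take C=(0.5851,-2.5843) (cross=-34.028)
θ=155°: ex = (C−B)/|BC| = (0.7017,-0.7125); ey = (0.7125,0.7017)
θ=155°: P = B + -1.86·ex + -1.71·ey = (-6.1487,1.8157)
θ=261°: B = A + 4.00·(cos261°, sin261°) = (-0.6257, -3.9508)
θ=261°: |BD| = 7.7142
θ=261°: circle(B,6.00) ∩ circle(D,6.00): a=3.8571, h=4.5960
θ=261°:   candidates: C₊=(0.3334,1.9721) cross=35.454; C₋=(5.0409,-5.9228) cross=-35.454
θ=261°:   branch - wants cross < 0 → take C=(5.0409,-5.9228) (cross=-35.454)
θ=261°: ex = (C−B)/|BC| = (0.9444,-0.3287); ey = (0.3287,0.9444)
θ=261°: P = B + -1.86·ex + -1.71·ey = (-2.9444,-4.9544)
θ=331°: B = A + 4.00·(cos331°, sin331°) = (3.4985, -1.9392)
θ=331°: |BD| = 3.1652
θ=331°: circle(B,6.00) ∩ circle(D,6.00): a=1.5826, h=5.7875
θ=331°:   candidates: C₊=(1.2033,3.6044) cross=18.318; C₋=(8.2952,-5.5437) cross=-18.318
θ=331°:   branch - wants cross < 0 → take C=(8.2952,-5.5437) (cross=-18.318)
θ=331°: ex = (C−B)/|BC| = (0.7994,-0.6007); ey = (0.6007,0.7994)
θ=331°: P = B + -1.86·ex + -1.71·ey = (0.9842,-2.1889)

θ=130°: -4.98 3.83
θ=155°: -6.15 1.82
θ=261°: -2.94 -4.95
θ=331°: 0.98 -2.19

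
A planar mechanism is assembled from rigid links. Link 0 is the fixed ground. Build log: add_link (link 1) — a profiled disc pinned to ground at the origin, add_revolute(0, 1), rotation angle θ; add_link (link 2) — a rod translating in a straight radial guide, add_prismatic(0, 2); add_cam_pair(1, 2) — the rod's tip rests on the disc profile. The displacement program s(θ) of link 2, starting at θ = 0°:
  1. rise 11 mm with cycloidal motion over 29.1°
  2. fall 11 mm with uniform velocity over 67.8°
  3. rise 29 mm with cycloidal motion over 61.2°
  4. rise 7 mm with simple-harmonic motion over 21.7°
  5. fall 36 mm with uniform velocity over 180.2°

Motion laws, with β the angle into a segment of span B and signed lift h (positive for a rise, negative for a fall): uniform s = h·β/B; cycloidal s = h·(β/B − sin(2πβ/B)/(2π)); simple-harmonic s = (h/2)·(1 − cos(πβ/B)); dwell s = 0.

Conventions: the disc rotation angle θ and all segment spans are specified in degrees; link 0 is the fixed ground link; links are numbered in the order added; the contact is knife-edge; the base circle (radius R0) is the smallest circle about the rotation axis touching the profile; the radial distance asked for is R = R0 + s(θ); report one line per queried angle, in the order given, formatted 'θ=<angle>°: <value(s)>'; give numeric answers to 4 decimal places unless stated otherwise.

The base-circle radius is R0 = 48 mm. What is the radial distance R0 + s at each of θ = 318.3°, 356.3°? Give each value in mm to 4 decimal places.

seg 1 [0°–29.1°] cycloidal, h=11: full span → s += 11 → s = 11.0000
seg 2 [29.1°–96.9°] uniform, h=-11: full span → s += -11 → s = 0.0000
seg 3 [96.9°–158.1°] cycloidal, h=29: full span → s += 29 → s = 29.0000
seg 4 [158.1°–179.8°] simple-harmonic, h=7: full span → s += 7 → s = 36.0000
seg 5 [179.8°–360°] uniform, h=-36: θ=318.3° here. β=138.5, B=180.2. -36·138.5/180.2 = -27.6693 → s = 8.3307
seg 5 [179.8°–360°] uniform, h=-36: θ=356.3° here. β=176.5, B=180.2. -36·176.5/180.2 = -35.2608 → s = 0.7392
θ=318.3°: R = R0 + s = 48 + 8.3307 = 56.3307
θ=356.3°: R = R0 + s = 48 + 0.7392 = 48.7392

θ=318.3°: 56.3307
θ=356.3°: 48.7392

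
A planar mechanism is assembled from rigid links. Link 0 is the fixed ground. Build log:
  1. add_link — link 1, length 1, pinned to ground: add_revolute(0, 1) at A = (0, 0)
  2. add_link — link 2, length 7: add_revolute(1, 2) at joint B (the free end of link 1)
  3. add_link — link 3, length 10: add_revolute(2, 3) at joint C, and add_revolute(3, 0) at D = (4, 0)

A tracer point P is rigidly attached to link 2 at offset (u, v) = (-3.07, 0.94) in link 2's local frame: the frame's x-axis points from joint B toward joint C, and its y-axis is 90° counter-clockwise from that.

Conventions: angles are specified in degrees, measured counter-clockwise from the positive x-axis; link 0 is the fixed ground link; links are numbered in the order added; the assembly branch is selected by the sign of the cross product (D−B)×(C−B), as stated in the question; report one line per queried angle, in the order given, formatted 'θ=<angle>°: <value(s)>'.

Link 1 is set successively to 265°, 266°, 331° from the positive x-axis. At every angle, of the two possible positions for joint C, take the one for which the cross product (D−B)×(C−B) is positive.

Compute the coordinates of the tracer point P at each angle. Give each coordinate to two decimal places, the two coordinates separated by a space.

A=(0,0), D=(4.00,0)
θ=265°: B = A + 1.00·(cos265°, sin265°) = (-0.0872, -0.9962)
θ=265°: |BD| = 4.2068
θ=265°: circle(B,7.00) ∩ circle(D,10.00): a=-3.9582, h=5.7734
θ=265°:   candidates: C₊=(-5.3000,3.6757) cross=24.288; C₋=(-2.5656,-7.5427) cross=-24.288
θ=265°:   branch + wants cross > 0 → take C=(-5.3000,3.6757) (cross=24.288)
θ=265°: ex = (C−B)/|BC| = (-0.7447,0.6674); ey = (-0.6674,-0.7447)
θ=265°: P = B + -3.07·ex + 0.94·ey = (1.5717,-3.7452)
θ=266°: B = A + 1.00·(cos266°, sin266°) = (-0.0698, -0.9976)
θ=266°: |BD| = 4.1902
θ=266°: circle(B,7.00) ∩ circle(D,10.00): a=-3.9905, h=5.7512
θ=266°:   candidates: C₊=(-5.3147,3.6383) cross=24.099; C₋=(-2.5763,-7.5334) cross=-24.099
θ=266°:   branch + wants cross > 0 → take C=(-5.3147,3.6383) (cross=24.099)
θ=266°: ex = (C−B)/|BC| = (-0.7493,0.6623); ey = (-0.6623,-0.7493)
θ=266°: P = B + -3.07·ex + 0.94·ey = (1.6080,-3.7350)
θ=331°: B = A + 1.00·(cos331°, sin331°) = (0.8746, -0.4848)
θ=331°: |BD| = 3.1628
θ=331°: circle(B,7.00) ∩ circle(D,10.00): a=-6.4812, h=2.6446
θ=331°:   candidates: C₊=(-5.9354,1.1351) cross=8.364; C₋=(-5.1246,-4.0917) cross=-8.364
θ=331°:   branch + wants cross > 0 → take C=(-5.9354,1.1351) (cross=8.364)
θ=331°: ex = (C−B)/|BC| = (-0.9729,0.2314); ey = (-0.2314,-0.9729)
θ=331°: P = B + -3.07·ex + 0.94·ey = (3.6438,-2.1097)

θ=265°: 1.57 -3.75
θ=266°: 1.61 -3.74
θ=331°: 3.64 -2.11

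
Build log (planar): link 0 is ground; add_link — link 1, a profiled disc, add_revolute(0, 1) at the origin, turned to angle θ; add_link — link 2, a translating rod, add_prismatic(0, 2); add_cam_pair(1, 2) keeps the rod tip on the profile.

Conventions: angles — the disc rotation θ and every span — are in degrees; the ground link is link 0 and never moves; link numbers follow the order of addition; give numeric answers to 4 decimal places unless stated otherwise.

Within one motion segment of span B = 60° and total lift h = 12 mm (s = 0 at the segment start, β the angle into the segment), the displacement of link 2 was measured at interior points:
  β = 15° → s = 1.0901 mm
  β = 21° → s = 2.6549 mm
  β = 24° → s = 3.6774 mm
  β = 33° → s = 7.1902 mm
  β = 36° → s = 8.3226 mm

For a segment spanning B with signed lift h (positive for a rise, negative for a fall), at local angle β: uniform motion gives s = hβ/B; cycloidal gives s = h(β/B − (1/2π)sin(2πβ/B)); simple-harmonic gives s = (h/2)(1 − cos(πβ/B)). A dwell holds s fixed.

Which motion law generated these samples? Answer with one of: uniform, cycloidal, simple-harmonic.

candidates at β/B = r: uniform s = h·r (linear in β); cycloidal s = h·(r − sin(2πr)/(2π)); simple-harmonic s = (h/2)(1 − cos(πr))
β=15°: printed 1.0901 | uniform 3.0000, cycloidal 1.0901, simple-harmonic 1.7574
β=21°: printed 2.6549 | uniform 4.2000, cycloidal 2.6549, simple-harmonic 3.2761
β=24°: printed 3.6774 | uniform 4.8000, cycloidal 3.6774, simple-harmonic 4.1459
β=33°: printed 7.1902 | uniform 6.6000, cycloidal 7.1902, simple-harmonic 6.9386
β=36°: printed 8.3226 | uniform 7.2000, cycloidal 8.3226, simple-harmonic 7.8541
only one law matches every sample → cycloidal

cycloidal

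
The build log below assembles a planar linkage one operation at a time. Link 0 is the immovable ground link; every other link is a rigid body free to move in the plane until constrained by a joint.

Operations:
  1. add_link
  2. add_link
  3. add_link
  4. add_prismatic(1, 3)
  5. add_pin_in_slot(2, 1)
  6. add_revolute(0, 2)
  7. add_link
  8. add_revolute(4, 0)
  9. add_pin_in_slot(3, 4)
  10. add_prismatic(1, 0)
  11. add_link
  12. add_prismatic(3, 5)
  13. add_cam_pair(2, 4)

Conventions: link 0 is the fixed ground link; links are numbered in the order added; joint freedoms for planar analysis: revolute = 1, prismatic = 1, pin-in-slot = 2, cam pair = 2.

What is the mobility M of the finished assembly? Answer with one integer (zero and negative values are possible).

ground; <1,0,0>
#1 <2,0,0>
#2 <3,0,0>
#3 <4,0,0>
P:1↔3 J1 <4,1,0>
PS:2↔1 J2 <4,1,1>
R:0↔2 J1 <4,2,1>
#4 <5,2,1>
R:4↔0 J1 <5,3,1>
PS:3↔4 J2 <5,3,2>
P:1↔0 J1 <5,4,2>
#5 <6,4,2>
P:3↔5 J1 <6,5,2>
C:2↔4 J2 <6,5,3>
3×5 − 2×5 − 1×3 = 2

M = 2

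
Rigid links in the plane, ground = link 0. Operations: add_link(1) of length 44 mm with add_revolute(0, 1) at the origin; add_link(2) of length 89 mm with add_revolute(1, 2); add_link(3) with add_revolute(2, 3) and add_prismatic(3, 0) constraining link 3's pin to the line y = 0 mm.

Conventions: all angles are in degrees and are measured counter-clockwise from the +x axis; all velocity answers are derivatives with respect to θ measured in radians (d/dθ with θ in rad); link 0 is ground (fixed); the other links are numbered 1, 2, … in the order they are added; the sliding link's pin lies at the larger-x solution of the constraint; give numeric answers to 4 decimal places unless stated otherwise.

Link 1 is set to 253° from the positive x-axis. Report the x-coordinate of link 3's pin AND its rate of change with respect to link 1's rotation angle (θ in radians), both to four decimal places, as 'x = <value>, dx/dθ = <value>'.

geometry: r = 44 mm, L = 89 mm, e = 0 mm
crank pin P = (r cos θ, r sin θ) = (-12.864355, -42.077409)
h = r sin θ − e = -42.077409 − 0 = -42.077409
x = r cos θ + √(L² − h²) = -12.864355 + 78.425070 = 65.560715
dx/dθ = −r sin θ − h·r cos θ/√(L² − h²) (θ in radians; h = -42.077409) = 35.175296

x = 65.5607, dx/dθ = 35.1753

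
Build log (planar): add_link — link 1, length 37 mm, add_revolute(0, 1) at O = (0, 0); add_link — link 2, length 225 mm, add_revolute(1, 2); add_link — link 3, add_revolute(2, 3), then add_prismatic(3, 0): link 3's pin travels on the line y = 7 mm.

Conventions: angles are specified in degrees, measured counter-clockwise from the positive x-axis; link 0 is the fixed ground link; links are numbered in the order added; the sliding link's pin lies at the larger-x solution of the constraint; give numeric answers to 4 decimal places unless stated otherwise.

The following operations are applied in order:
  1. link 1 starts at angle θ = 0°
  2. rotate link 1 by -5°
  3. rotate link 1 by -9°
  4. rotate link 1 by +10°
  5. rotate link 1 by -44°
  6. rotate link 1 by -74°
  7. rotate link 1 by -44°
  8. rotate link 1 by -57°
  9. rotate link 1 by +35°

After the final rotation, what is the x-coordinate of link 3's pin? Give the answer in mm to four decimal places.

geometry: r = 37 mm, L = 225 mm, e = 7 mm; θ starts at 0°
rotate link 1 by -5°: θ ← 0° -5° = -5°
rotate link 1 by -9°: θ ← -5° -9° = -14°
rotate link 1 by +10°: θ ← -14° +10° = -4°
rotate link 1 by -44°: θ ← -4° -44° = -48°
rotate link 1 by -74°: θ ← -48° -74° = -122°
rotate link 1 by -44°: θ ← -122° -44° = -166°
rotate link 1 by -57°: θ ← -166° -57° = -223°
rotate link 1 by +35°: θ ← -223° +35° = -188°
crank pin P = (r cos θ, r sin θ) = (-36.639919, 5.149405)
h = r sin θ − e = 5.149405 − 7 = -1.850595
x = r cos θ + √(L² − h²) = -36.639919 + 224.992389 = 188.352471

188.3525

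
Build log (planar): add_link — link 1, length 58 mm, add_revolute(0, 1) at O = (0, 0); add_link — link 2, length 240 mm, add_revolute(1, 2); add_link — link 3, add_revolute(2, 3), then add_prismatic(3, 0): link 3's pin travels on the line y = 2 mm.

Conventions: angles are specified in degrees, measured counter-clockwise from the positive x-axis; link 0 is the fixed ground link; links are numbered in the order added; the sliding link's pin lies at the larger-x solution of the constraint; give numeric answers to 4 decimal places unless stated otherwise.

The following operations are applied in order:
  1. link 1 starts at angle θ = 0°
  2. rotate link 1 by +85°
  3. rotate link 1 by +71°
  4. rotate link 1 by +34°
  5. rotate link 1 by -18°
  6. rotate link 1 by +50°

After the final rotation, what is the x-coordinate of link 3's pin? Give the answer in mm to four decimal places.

geometry: r = 58 mm, L = 240 mm, e = 2 mm; θ starts at 0°
rotate link 1 by +85°: θ ← 0° +85° = 85°
rotate link 1 by +71°: θ ← 85° +71° = 156°
rotate link 1 by +34°: θ ← 156° +34° = 190°
rotate link 1 by -18°: θ ← 190° -18° = 172°
rotate link 1 by +50°: θ ← 172° +50° = 222°
crank pin P = (r cos θ, r sin θ) = (-43.102400, -38.809575)
h = r sin θ − e = -38.809575 − 2 = -40.809575
x = r cos θ + √(L² − h²) = -43.102400 + 236.504923 = 193.402523

193.4025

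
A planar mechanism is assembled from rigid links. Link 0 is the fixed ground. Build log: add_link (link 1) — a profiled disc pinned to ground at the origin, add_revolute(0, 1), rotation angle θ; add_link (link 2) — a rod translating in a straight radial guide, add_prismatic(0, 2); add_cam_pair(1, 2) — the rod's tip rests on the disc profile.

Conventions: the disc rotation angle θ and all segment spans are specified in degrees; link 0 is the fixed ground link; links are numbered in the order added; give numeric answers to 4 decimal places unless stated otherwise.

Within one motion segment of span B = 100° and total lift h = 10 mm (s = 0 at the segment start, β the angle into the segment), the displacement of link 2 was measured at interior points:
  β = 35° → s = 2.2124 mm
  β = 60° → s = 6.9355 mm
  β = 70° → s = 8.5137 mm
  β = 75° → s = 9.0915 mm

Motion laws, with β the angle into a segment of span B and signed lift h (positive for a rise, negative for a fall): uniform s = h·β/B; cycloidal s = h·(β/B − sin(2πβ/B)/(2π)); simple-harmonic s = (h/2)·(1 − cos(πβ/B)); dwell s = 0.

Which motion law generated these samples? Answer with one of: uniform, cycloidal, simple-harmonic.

candidates at β/B = r: uniform s = h·r (linear in β); cycloidal s = h·(r − sin(2πr)/(2π)); simple-harmonic s = (h/2)(1 − cos(πr))
β=35°: printed 2.2124 | uniform 3.5000, cycloidal 2.2124, simple-harmonic 2.7300
β=60°: printed 6.9355 | uniform 6.0000, cycloidal 6.9355, simple-harmonic 6.5451
β=70°: printed 8.5137 | uniform 7.0000, cycloidal 8.5137, simple-harmonic 7.9389
β=75°: printed 9.0915 | uniform 7.5000, cycloidal 9.0915, simple-harmonic 8.5355
only one law matches every sample → cycloidal

cycloidal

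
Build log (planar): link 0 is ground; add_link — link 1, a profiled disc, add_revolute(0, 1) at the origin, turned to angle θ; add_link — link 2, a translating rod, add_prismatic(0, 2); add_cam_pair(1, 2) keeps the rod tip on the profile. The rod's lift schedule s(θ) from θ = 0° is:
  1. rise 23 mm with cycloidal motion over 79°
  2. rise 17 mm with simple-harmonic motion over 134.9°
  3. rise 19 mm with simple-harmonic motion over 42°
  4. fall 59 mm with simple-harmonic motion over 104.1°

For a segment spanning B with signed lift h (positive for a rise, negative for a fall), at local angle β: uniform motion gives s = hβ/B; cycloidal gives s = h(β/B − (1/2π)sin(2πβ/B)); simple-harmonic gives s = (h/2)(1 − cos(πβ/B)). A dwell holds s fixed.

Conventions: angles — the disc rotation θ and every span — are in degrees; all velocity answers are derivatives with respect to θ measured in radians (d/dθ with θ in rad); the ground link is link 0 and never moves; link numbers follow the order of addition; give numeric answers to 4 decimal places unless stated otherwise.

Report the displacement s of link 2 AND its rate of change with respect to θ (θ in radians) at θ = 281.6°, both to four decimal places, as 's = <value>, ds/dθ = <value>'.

seg 1 [0°–79°] cycloidal, h=23: full span → s += 23 → s = 23.0000
seg 2 [79°–213.9°] simple-harmonic, h=17: full span → s += 17 → s = 40.0000
seg 3 [213.9°–255.9°] simple-harmonic, h=19: full span → s += 19 → s = 59.0000
seg 4 [255.9°–360°] simple-harmonic, h=-59: θ=281.6° here. β=25.7, B=104.1. -59/2·(1 − cos(π·0.2469)) = -8.4368 → s = 50.5632
velocity in seg [255.9°–360°] (simple-harmonic), θ in radians: β = 25.7° = 0.4485 rad, B = 104.1° = 1.8169 rad; ds/dθ = (πh/(2B)) sin(πβ/B) = (π·(-59)/(2·1.8169)) sin(π·0.2469) = -35.713068 mm/rad

s = 50.5632, ds/dθ = -35.7131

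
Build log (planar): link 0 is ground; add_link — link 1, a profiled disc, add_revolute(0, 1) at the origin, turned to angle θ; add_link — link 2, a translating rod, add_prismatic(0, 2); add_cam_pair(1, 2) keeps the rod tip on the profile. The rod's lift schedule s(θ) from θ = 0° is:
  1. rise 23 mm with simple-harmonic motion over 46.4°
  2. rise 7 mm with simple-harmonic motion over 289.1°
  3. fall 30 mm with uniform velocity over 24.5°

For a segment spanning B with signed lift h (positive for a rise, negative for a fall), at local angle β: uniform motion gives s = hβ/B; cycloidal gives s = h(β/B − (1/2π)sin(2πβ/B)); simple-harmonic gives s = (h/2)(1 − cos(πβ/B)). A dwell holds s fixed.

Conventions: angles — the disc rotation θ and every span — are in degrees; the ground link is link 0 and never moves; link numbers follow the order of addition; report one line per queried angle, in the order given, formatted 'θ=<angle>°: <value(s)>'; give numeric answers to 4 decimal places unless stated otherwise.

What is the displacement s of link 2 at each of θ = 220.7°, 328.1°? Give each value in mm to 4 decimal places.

seg 1 [0°–46.4°] simple-harmonic, h=23: full span → s += 23 → s = 23.0000
seg 2 [46.4°–335.5°] simple-harmonic, h=7: θ=220.7° here. β=174.3, B=289.1. 7/2·(1 − cos(π·0.6029)) = 4.6119 → s = 27.6119
seg 2 [46.4°–335.5°] simple-harmonic, h=7: θ=328.1° here. β=281.7, B=289.1. 7/2·(1 − cos(π·0.9744)) = 6.9887 → s = 29.9887

θ=220.7°: 27.6119
θ=328.1°: 29.9887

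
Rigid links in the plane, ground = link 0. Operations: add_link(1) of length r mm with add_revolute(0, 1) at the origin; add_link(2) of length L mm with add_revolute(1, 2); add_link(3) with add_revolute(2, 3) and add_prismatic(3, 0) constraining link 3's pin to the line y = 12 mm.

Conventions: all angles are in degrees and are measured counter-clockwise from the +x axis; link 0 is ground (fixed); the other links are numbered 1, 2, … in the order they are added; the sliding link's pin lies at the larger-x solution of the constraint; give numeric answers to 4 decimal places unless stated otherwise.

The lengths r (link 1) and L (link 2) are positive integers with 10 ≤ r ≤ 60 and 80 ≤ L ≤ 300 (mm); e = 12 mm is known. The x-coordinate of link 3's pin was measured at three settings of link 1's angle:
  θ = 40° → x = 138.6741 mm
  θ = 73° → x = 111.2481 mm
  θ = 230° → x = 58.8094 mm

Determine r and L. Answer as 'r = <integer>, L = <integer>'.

constraint per measurement: (x − r cos θ)² + (r sin θ − e)² = L²
subtracting the θ₁ and θ₂ equations cancels the r² and L² terms:
r = (x₁² − x₂²) / (2[(x₁cos θ₁ + e sin θ₁) − (x₂cos θ₂ + e sin θ₂)]) = 49.0000 → r = 49
L² = (x₁ − r cos θ₁)² + (r sin θ₁ − e)² = 10608.9965 → L = 103.0000 → L = 103
check at θ₃=230°: x = 58.8094 (printed 58.8094) ✓

r = 49, L = 103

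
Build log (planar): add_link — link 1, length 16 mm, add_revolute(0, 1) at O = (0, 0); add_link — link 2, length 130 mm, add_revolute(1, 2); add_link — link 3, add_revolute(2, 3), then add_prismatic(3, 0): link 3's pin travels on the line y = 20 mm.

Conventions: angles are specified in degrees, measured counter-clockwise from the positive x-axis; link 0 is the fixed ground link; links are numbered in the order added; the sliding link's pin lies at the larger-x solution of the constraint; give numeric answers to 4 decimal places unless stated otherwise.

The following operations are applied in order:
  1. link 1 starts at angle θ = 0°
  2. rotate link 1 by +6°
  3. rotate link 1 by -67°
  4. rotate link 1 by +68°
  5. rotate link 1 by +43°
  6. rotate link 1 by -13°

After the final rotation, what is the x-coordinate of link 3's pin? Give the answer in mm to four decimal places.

geometry: r = 16 mm, L = 130 mm, e = 20 mm; θ starts at 0°
rotate link 1 by +6°: θ ← 0° +6° = 6°
rotate link 1 by -67°: θ ← 6° -67° = -61°
rotate link 1 by +68°: θ ← -61° +68° = 7°
rotate link 1 by +43°: θ ← 7° +43° = 50°
rotate link 1 by -13°: θ ← 50° -13° = 37°
crank pin P = (r cos θ, r sin θ) = (12.778168, 9.629040)
h = r sin θ − e = 9.629040 − 20 = -10.370960
x = r cos θ + √(L² − h²) = 12.778168 + 129.585660 = 142.363828

142.3638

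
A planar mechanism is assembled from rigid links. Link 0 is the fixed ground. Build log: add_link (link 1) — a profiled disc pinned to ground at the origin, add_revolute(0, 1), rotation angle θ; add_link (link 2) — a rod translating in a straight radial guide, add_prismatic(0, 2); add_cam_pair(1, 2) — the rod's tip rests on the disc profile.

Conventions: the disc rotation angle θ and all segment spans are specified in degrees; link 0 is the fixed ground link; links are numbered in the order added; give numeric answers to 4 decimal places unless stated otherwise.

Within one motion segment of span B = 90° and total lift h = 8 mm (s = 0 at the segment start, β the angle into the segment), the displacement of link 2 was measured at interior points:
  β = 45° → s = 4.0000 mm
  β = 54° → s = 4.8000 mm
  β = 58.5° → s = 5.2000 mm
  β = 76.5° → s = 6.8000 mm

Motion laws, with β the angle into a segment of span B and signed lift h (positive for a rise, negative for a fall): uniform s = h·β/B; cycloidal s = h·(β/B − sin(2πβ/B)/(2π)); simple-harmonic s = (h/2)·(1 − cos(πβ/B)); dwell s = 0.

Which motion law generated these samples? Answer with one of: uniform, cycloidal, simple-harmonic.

candidates at β/B = r: uniform s = h·r (linear in β); cycloidal s = h·(r − sin(2πr)/(2π)); simple-harmonic s = (h/2)(1 − cos(πr))
β=45°: printed 4.0000 | uniform 4.0000, cycloidal 4.0000, simple-harmonic 4.0000
β=54°: printed 4.8000 | uniform 4.8000, cycloidal 5.5484, simple-harmonic 5.2361
β=58.5°: printed 5.2000 | uniform 5.2000, cycloidal 6.2301, simple-harmonic 5.8160
β=76.5°: printed 6.8000 | uniform 6.8000, cycloidal 7.8301, simple-harmonic 7.5640
only one law matches every sample → uniform

uniform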